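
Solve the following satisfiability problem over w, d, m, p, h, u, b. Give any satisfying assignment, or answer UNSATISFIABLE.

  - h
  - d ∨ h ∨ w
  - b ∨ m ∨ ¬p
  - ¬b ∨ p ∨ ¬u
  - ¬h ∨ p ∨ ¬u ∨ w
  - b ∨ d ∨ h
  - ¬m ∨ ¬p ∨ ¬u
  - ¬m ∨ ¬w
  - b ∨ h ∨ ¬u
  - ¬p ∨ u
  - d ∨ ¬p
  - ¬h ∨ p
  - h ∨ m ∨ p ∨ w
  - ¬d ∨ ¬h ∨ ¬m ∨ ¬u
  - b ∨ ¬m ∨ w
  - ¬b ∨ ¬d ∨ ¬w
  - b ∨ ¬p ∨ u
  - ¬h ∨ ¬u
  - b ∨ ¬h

UNSATISFIABLE

Case h = True:
  (¬h ∨ p) forces p = True.
  (¬p ∨ u) forces u = True.
  Clause (¬h ∨ ¬u) is falsified — contradiction.
Case h = False:
  Clause (h) is falsified — contradiction.
Both cases fail, so the formula is unsatisfiable.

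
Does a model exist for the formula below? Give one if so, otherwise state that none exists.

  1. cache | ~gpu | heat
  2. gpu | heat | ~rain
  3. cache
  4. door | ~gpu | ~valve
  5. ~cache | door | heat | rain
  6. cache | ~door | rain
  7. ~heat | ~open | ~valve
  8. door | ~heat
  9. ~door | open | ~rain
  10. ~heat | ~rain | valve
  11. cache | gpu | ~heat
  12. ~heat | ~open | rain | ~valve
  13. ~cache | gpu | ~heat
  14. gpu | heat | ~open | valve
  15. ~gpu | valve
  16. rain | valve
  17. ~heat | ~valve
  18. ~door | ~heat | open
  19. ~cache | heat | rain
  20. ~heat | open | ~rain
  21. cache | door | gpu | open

valve: True, door: True, heat: False, rain: True, gpu: True, open: True, cache: True

Unit clause (cache) forces cache = True.
Try valve = False:
  (~gpu | valve) forces gpu = False.
  (~cache | gpu | ~heat) forces heat = False.
  (gpu | heat | ~rain) forces rain = False.
  clause (rain | valve) is falsified — backtrack.
So valve = True.
  then (~heat | ~valve) forces heat = False.
  then (~cache | heat | rain) forces rain = True.
  then (gpu | heat | ~rain) forces gpu = True.
  then (door | ~gpu | ~valve) forces door = True.
  then (~door | open | ~rain) forces open = True.
All clauses satisfied.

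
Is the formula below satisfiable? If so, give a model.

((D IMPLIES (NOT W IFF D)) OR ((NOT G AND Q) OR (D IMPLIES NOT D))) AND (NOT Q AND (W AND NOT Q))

W = True; D = False; G = False; Q = False

  (D IMPLIES (NOT W IFF D)) OR ((NOT G AND Q) OR (D IMPLIES NOT D)) = True
    D IMPLIES (NOT W IFF D) = True
      NOT W IFF D = True
        NOT W = False
    (NOT G AND Q) OR (D IMPLIES NOT D) = True
      NOT G AND Q = False
        NOT G = True
      D IMPLIES NOT D = True
        NOT D = True
  NOT Q AND (W AND NOT Q) = True
    NOT Q = True
    W AND NOT Q = True
      NOT Q = True
Both conjuncts True, so the formula holds.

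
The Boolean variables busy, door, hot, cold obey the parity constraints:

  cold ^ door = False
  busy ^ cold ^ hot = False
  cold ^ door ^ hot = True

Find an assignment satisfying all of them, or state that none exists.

busy: True, door: False, hot: True, cold: False

cold ^ door = F ^ F = False ✓
busy ^ cold ^ hot = T ^ F ^ T = False ✓
cold ^ door ^ hot = F ^ F ^ T = True ✓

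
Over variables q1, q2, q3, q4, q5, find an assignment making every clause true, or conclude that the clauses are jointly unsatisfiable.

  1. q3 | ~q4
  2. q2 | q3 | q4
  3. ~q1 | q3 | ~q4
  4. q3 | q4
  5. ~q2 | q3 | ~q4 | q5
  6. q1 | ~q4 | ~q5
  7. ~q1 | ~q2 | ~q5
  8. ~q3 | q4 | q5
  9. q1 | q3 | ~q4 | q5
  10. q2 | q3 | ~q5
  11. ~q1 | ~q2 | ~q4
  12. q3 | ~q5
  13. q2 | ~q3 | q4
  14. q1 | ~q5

Set q1 = True.
Try q2 = True:
  (~q1 | ~q2 | ~q5) forces q5 = False.
  (~q1 | ~q2 | ~q4) forces q4 = False.
  (q3 | q4) forces q3 = True.
  clause (~q3 | q4 | q5) is falsified — backtrack.
So q2 = False.
Set q3 = True.
  then (q2 | ~q3 | q4) forces q4 = True.
Set q5 = True.
All clauses satisfied.

q1 = True, q2 = False, q3 = True, q4 = True, q5 = True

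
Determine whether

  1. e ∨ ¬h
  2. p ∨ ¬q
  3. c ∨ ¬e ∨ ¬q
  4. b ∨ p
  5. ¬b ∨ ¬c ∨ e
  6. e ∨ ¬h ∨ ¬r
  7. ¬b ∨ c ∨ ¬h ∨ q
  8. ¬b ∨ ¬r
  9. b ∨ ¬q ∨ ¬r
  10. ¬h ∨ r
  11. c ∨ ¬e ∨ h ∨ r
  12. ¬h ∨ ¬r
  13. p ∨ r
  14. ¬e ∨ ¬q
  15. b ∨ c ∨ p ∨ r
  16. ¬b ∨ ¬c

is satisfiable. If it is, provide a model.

Set q = False.
Try h = True:
  (e ∨ ¬h) forces e = True.
  (¬h ∨ r) forces r = True.
  clause (¬h ∨ ¬r) is falsified — backtrack.
So h = False.
Set e = False.
Set b = False.
  then (b ∨ p) forces p = True.
Set c = False.
Set r = False.
All clauses satisfied.

q = False, h = False, e = False, b = False, c = False, r = False, p = True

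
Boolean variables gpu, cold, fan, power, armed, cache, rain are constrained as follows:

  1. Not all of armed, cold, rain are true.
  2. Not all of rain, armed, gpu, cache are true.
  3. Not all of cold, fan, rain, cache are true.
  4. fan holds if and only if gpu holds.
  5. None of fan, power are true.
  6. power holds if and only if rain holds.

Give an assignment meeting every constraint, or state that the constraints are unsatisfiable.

gpu: False; cold: True; fan: False; power: False; armed: True; cache: True; rain: False

  (1) {armed, cold, rain}: 2/3 true — not all ✓
  (2) {rain, armed, gpu, cache}: 2/4 true — not all ✓
  (3) {cold, fan, rain, cache}: 2/4 true — not all ✓
  (4) fan=F, gpu=F — same ✓
  (5) {fan, power}: 0 true — none ✓
  (6) power=F, rain=F — same ✓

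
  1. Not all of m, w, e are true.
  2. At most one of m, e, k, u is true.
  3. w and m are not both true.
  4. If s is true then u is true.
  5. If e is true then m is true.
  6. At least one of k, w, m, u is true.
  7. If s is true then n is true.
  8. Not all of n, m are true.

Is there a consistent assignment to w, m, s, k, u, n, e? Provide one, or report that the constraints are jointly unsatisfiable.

w = True, m = False, s = False, k = False, u = True, n = True, e = False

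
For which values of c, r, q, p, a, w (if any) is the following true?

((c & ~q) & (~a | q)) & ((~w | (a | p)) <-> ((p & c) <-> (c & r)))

c = True, r = True, q = False, p = True, a = False, w = False

  (c & ~q) & (~a | q) = True
    c & ~q = True
      ~q = True
    ~a | q = True
      ~a = True
  (~w | (a | p)) <-> ((p & c) <-> (c & r)) = True
    ~w | (a | p) = True
      ~w = True
      a | p = True
    (p & c) <-> (c & r) = True
      p & c = True
      c & r = True
Both conjuncts True, so the formula holds.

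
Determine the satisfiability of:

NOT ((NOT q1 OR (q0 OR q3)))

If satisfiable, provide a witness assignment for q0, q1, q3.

q0: False, q1: True, q3: False

  NOT ((NOT q1 OR (q0 OR q3))) = True
    NOT q1 OR (q0 OR q3) = False
      NOT q1 = False
      q0 OR q3 = False
The formula evaluates to True.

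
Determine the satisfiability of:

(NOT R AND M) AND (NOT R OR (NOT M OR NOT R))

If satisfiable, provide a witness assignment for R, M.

R = False, M = True

  NOT R AND M = True
    NOT R = True
  NOT R OR (NOT M OR NOT R) = True
    NOT R = True
    NOT M OR NOT R = True
      NOT M = False
      NOT R = True
Both conjuncts True, so the formula holds.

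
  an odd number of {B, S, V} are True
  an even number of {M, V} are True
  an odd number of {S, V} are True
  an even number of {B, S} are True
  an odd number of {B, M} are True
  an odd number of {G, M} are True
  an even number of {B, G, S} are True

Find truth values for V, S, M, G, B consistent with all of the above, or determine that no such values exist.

V = True; S = False; M = True; G = False; B = False

{B, S, V}: 1 true → odd ✓
{M, V}: 2 true → even ✓
{S, V}: 1 true → odd ✓
{B, S}: 0 true → even ✓
{B, M}: 1 true → odd ✓
{G, M}: 1 true → odd ✓
{B, G, S}: 0 true → even ✓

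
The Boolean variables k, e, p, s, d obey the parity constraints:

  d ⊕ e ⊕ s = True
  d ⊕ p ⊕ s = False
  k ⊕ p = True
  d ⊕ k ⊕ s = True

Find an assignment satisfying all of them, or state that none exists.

k=F; e=F; p=T; s=T; d=F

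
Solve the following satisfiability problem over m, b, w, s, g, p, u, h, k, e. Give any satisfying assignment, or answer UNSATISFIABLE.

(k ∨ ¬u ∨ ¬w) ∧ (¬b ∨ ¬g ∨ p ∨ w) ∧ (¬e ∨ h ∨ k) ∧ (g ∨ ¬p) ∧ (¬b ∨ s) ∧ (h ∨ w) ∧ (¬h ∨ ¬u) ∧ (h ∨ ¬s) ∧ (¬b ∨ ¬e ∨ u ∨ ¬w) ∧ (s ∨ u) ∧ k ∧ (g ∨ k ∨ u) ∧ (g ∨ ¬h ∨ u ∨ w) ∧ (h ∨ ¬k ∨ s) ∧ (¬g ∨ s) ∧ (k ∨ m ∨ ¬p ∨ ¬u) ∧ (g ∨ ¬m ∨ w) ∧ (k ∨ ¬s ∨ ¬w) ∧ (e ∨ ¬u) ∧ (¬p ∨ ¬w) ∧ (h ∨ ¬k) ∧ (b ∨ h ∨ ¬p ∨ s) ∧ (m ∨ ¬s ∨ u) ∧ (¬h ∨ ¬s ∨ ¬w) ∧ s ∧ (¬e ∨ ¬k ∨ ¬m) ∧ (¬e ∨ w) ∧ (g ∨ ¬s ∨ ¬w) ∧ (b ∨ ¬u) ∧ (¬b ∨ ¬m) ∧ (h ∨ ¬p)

Unit clause (k) forces k = True.
In (h ∨ ¬k) only h is left, so h = True.
Unit clause (s) forces s = True.
In (¬h ∨ ¬u) only ¬u is left, so u = False.
In (m ∨ ¬s ∨ u) only m is left, so m = True.
In (¬h ∨ ¬s ∨ ¬w) only ¬w is left, so w = False.
In (¬e ∨ ¬k ∨ ¬m) only ¬e is left, so e = False.
In (¬b ∨ ¬m) only ¬b is left, so b = False.
In (g ∨ ¬h ∨ u ∨ w) only g is left, so g = True.
Set p = True.
All clauses satisfied.

m = True, b = False, w = False, s = True, g = True, p = True, u = False, h = True, k = True, e = False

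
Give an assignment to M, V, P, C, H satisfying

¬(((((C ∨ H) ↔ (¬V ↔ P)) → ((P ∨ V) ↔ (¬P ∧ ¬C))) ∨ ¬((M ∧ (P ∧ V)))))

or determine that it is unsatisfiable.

M=T, V=T, P=T, C=F, H=F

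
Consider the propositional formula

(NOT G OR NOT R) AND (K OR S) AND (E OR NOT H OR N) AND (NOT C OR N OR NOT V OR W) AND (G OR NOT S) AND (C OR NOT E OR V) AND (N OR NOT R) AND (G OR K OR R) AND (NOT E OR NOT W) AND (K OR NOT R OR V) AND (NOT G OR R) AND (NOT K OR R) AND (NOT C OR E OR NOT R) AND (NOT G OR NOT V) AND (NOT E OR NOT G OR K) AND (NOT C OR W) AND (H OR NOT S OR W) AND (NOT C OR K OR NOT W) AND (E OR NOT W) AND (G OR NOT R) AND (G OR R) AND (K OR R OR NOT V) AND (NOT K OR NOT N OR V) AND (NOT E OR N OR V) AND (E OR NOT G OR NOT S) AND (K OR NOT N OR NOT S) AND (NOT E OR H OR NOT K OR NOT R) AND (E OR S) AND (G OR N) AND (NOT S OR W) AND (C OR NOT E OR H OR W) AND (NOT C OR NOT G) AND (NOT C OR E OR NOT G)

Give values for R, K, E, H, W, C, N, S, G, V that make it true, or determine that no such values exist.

No satisfying assignment exists.

Case R = True:
  (NOT G OR NOT R) forces G = False.
  Clause (G OR NOT R) is falsified — contradiction.
Case R = False:
  (NOT G OR R) forces G = False.
  Clause (G OR R) is falsified — contradiction.
Both cases fail, so the formula is unsatisfiable.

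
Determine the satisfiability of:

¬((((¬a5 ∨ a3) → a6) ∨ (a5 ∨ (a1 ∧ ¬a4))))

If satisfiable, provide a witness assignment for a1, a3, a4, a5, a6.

a1: True, a3: False, a4: True, a5: False, a6: False

  ¬((((¬a5 ∨ a3) → a6) ∨ (a5 ∨ (a1 ∧ ¬a4)))) = True
    ((¬a5 ∨ a3) → a6) ∨ (a5 ∨ (a1 ∧ ¬a4)) = False
      (¬a5 ∨ a3) → a6 = False
        ¬a5 ∨ a3 = True
          ¬a5 = True
      a5 ∨ (a1 ∧ ¬a4) = False
        a1 ∧ ¬a4 = False
          ¬a4 = False
The formula evaluates to True.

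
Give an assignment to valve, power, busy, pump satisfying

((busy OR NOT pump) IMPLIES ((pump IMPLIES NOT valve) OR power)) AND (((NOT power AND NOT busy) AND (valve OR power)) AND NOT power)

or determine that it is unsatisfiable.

valve=T; power=F; busy=F; pump=F

  (busy OR NOT pump) IMPLIES ((pump IMPLIES NOT valve) OR power) = True
    busy OR NOT pump = True
      NOT pump = True
    (pump IMPLIES NOT valve) OR power = True
      pump IMPLIES NOT valve = True
        NOT valve = False
  ((NOT power AND NOT busy) AND (valve OR power)) AND NOT power = True
    (NOT power AND NOT busy) AND (valve OR power) = True
      NOT power AND NOT busy = True
        NOT power = True
        NOT busy = True
      valve OR power = True
    NOT power = True
Both conjuncts True, so the formula holds.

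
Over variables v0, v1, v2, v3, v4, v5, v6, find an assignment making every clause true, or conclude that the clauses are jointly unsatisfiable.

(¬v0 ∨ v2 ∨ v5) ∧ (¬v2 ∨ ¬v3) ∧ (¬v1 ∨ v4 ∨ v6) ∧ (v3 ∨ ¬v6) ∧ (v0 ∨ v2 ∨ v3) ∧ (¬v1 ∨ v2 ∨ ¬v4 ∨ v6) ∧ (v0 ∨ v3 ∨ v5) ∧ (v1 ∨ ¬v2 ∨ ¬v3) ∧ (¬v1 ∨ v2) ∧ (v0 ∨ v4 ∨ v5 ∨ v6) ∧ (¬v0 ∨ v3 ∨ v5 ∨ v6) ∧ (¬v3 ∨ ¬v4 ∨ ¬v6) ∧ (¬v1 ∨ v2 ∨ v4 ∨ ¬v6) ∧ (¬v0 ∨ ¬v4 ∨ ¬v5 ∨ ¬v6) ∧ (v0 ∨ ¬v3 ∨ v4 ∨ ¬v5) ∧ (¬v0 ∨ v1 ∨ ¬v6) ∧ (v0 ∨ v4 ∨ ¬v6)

v0=T, v1=F, v2=F, v3=F, v4=F, v5=T, v6=F

Set v0 = True.
Set v1 = False.
  then (¬v0 ∨ v1 ∨ ¬v6) forces v6 = False.
Set v2 = False.
  then (¬v0 ∨ v2 ∨ v5) forces v5 = True.
Set v3 = False.
Set v4 = False.
All clauses satisfied.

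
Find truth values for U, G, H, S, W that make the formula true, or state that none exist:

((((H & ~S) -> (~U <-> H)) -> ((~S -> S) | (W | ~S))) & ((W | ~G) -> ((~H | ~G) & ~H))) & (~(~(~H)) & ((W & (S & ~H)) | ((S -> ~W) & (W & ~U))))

U = True; G = True; H = False; S = True; W = True

  (((H & ~S) -> (~U <-> H)) -> ((~S -> S) | (W | ~S))) & ((W | ~G) -> ((~H | ~G) & ~H)) = True
    ((H & ~S) -> (~U <-> H)) -> ((~S -> S) | (W | ~S)) = True
      (H & ~S) -> (~U <-> H) = True
        H & ~S = False
          ~S = False
        ~U <-> H = True
          ~U = False
      (~S -> S) | (W | ~S) = True
        ~S -> S = True
          ~S = False
        W | ~S = True
          ~S = False
    (W | ~G) -> ((~H | ~G) & ~H) = True
      W | ~G = True
        ~G = False
      (~H | ~G) & ~H = True
        ~H | ~G = True
          ~H = True
          ~G = False
        ~H = True
  ~(~(~H)) & ((W & (S & ~H)) | ((S -> ~W) & (W & ~U))) = True
    ~(~(~H)) = True
      ~(~H) = False
        ~H = True
    (W & (S & ~H)) | ((S -> ~W) & (W & ~U)) = True
      W & (S & ~H) = True
        S & ~H = True
          ~H = True
      (S -> ~W) & (W & ~U) = False
        S -> ~W = False
          ~W = False
        W & ~U = False
          ~U = False
Both conjuncts True, so the formula holds.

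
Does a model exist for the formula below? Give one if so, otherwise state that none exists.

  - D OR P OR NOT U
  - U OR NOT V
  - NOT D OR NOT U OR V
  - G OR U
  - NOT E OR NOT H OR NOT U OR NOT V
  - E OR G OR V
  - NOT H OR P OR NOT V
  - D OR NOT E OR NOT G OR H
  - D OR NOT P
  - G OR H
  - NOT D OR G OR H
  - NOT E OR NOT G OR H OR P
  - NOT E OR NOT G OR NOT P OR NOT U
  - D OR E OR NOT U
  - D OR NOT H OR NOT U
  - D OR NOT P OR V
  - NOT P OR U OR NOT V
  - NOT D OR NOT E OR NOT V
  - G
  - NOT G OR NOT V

P=F; U=F; H=T; D=T; G=T; E=F; V=F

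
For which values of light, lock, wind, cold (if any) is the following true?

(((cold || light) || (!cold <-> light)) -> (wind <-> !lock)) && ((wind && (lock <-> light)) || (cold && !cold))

light: False, lock: False, wind: True, cold: True

  ((cold || light) || (!cold <-> light)) -> (wind <-> !lock) = True
    (cold || light) || (!cold <-> light) = True
      cold || light = True
      !cold <-> light = True
        !cold = False
    wind <-> !lock = True
      !lock = True
  (wind && (lock <-> light)) || (cold && !cold) = True
    wind && (lock <-> light) = True
      lock <-> light = True
    cold && !cold = False
      !cold = False
Both conjuncts True, so the formula holds.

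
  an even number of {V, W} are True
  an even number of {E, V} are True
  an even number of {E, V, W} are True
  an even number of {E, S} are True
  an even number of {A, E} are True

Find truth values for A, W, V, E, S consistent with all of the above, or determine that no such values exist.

A: False, W: False, V: False, E: False, S: False

{V, W}: 0 true → even ✓
{E, V}: 0 true → even ✓
{E, V, W}: 0 true → even ✓
{E, S}: 0 true → even ✓
{A, E}: 0 true → even ✓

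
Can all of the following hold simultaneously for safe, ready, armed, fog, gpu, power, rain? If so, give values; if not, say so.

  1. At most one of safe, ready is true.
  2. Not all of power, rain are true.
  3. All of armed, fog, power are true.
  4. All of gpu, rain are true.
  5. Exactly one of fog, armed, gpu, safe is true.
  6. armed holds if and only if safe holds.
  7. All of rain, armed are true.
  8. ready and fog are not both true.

Case armed = True:
  (3) forces fog = True.
  Constraint (5) is violated (fog=T, armed=T) — contradiction.
Case armed = False:
  Constraint (3) is violated (armed=F) — contradiction.
Both cases fail — unsatisfiable.

Unsatisfiable — no assignment works.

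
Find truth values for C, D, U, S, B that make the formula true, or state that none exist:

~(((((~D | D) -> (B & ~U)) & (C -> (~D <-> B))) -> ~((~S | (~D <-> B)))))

C: False; D: False; U: False; S: False; B: True

  ~(((((~D | D) -> (B & ~U)) & (C -> (~D <-> B))) -> ~((~S | (~D <-> B))))) = True
    (((~D | D) -> (B & ~U)) & (C -> (~D <-> B))) -> ~((~S | (~D <-> B))) = False
      ((~D | D) -> (B & ~U)) & (C -> (~D <-> B)) = True
        (~D | D) -> (B & ~U) = True
          ~D | D = True
            ~D = True
          B & ~U = True
            ~U = True
        C -> (~D <-> B) = True
          ~D <-> B = True
            ~D = True
      ~((~S | (~D <-> B))) = False
        ~S | (~D <-> B) = True
          ~S = True
          ~D <-> B = True
            ~D = True
The formula evaluates to True.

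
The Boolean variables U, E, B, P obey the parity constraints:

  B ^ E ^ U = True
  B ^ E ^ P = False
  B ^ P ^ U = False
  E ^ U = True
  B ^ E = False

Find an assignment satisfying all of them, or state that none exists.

UNSATISFIABLE

Adding constraints 2, 3, 4 mod 2: every variable appears an even number of times on the left, so the left side is 0.
But the right sides sum to 1 (mod 2). 0 ≠ 1 — the system is inconsistent.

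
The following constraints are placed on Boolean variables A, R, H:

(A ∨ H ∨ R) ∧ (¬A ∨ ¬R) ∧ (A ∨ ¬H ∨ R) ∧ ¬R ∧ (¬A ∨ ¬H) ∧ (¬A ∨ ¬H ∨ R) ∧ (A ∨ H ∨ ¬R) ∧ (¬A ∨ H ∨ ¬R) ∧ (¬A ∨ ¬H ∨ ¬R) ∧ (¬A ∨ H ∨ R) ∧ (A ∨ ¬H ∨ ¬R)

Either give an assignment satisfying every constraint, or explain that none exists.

No satisfying assignment exists.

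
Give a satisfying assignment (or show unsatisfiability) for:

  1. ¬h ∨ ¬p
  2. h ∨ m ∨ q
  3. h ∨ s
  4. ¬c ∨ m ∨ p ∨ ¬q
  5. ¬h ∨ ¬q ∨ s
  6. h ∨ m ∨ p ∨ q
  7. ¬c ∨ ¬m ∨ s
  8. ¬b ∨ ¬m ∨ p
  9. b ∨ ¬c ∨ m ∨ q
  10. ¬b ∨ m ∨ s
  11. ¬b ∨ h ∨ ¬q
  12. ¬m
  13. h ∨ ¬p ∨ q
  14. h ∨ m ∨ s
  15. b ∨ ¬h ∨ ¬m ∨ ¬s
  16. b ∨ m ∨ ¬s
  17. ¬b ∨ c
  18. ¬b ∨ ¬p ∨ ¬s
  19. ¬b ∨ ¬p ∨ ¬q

p = False; s = False; c = False; b = False; q = False; h = True; m = False

Unit clause (¬m) forces m = False.
Try p = True:
  (¬h ∨ ¬p) forces h = False.
  (h ∨ m ∨ q) forces q = True.
  (h ∨ s) forces s = True.
  (¬b ∨ h ∨ ¬q) forces b = False.
  clause (b ∨ m ∨ ¬s) is falsified — backtrack.
So p = False.
Set s = False.
  then (h ∨ s) forces h = True.
  then (¬h ∨ ¬q ∨ s) forces q = False.
  then (¬b ∨ m ∨ s) forces b = False.
  then (b ∨ ¬c ∨ m ∨ q) forces c = False.
All clauses satisfied.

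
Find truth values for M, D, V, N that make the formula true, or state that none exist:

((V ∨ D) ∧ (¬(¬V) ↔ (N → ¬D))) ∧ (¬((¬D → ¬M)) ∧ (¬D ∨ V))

M = True; D = False; V = True; N = True

  (V ∨ D) ∧ (¬(¬V) ↔ (N → ¬D)) = True
    V ∨ D = True
    ¬(¬V) ↔ (N → ¬D) = True
      ¬(¬V) = True
        ¬V = False
      N → ¬D = True
        ¬D = True
  ¬((¬D → ¬M)) ∧ (¬D ∨ V) = True
    ¬((¬D → ¬M)) = True
      ¬D → ¬M = False
        ¬D = True
        ¬M = False
    ¬D ∨ V = True
      ¬D = True
Both conjuncts True, so the formula holds.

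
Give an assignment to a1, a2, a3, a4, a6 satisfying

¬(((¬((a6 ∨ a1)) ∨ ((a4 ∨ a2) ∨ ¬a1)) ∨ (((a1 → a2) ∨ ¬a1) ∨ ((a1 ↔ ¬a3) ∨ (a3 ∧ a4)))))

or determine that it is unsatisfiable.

a1 = True, a2 = False, a3 = True, a4 = False, a6 = True

  ¬(((¬((a6 ∨ a1)) ∨ ((a4 ∨ a2) ∨ ¬a1)) ∨ (((a1 → a2) ∨ ¬a1) ∨ ((a1 ↔ ¬a3) ∨ (a3 ∧ a4))))) = True
    (¬((a6 ∨ a1)) ∨ ((a4 ∨ a2) ∨ ¬a1)) ∨ (((a1 → a2) ∨ ¬a1) ∨ ((a1 ↔ ¬a3) ∨ (a3 ∧ a4))) = False
      ¬((a6 ∨ a1)) ∨ ((a4 ∨ a2) ∨ ¬a1) = False
        ¬((a6 ∨ a1)) = False
          a6 ∨ a1 = True
        (a4 ∨ a2) ∨ ¬a1 = False
          a4 ∨ a2 = False
          ¬a1 = False
      ((a1 → a2) ∨ ¬a1) ∨ ((a1 ↔ ¬a3) ∨ (a3 ∧ a4)) = False
        (a1 → a2) ∨ ¬a1 = False
          a1 → a2 = False
          ¬a1 = False
        (a1 ↔ ¬a3) ∨ (a3 ∧ a4) = False
          a1 ↔ ¬a3 = False
            ¬a3 = False
          a3 ∧ a4 = False
The formula evaluates to True.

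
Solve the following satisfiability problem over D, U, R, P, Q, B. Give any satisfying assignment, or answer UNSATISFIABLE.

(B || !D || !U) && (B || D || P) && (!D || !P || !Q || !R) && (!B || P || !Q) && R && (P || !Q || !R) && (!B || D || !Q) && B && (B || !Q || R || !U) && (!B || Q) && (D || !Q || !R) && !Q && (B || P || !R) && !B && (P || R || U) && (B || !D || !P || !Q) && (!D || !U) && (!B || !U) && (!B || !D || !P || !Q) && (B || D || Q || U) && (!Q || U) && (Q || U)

No satisfying assignment exists.

Case B = True:
  Clause (!B) is falsified — contradiction.
Case B = False:
  Clause (B) is falsified — contradiction.
Both cases fail, so the formula is unsatisfiable.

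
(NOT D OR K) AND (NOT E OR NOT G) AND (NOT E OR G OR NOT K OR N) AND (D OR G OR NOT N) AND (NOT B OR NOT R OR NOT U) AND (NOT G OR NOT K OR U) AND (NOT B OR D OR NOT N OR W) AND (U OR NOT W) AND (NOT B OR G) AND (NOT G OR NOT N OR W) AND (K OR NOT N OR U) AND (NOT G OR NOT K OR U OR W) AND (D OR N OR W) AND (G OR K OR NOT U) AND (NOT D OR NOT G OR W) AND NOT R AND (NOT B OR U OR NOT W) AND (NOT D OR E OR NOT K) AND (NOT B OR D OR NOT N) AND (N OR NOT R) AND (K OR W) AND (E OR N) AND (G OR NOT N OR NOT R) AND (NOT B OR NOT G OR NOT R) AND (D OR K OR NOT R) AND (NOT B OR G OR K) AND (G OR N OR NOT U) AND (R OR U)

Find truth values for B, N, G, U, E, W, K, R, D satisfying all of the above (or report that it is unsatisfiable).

Unit clause (NOT R) forces R = False.
In (R OR U) only U is left, so U = True.
Set B = False.
Try N = False:
  (E OR N) forces E = True.
  (NOT E OR NOT G) forces G = False.
  clause (G OR N OR NOT U) is falsified — backtrack.
So N = True.
Set G = True.
  then (NOT E OR NOT G) forces E = False.
  then (NOT G OR NOT N OR W) forces W = True.
Set K = True.
  then (NOT D OR E OR NOT K) forces D = False.
All clauses satisfied.

B = False, N = True, G = True, U = True, E = False, W = True, K = True, R = False, D = False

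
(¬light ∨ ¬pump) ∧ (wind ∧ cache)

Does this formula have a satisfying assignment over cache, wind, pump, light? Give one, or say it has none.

cache = True, wind = True, pump = True, light = False

  ¬light ∨ ¬pump = True
    ¬light = True
    ¬pump = False
  wind ∧ cache = True
Both conjuncts True, so the formula holds.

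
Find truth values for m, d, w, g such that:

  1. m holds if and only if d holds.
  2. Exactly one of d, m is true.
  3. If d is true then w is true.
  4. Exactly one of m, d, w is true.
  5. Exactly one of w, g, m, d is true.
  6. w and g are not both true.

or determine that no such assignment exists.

Unsatisfiable

Case m = True:
  (1) with m=T forces d = True.
  Constraint (2) is violated (d=T, m=T) — contradiction.
Case m = False:
  (1) with m=F forces d = False.
  Constraint (2) is violated (d=F, m=F) — contradiction.
Both cases fail — unsatisfiable.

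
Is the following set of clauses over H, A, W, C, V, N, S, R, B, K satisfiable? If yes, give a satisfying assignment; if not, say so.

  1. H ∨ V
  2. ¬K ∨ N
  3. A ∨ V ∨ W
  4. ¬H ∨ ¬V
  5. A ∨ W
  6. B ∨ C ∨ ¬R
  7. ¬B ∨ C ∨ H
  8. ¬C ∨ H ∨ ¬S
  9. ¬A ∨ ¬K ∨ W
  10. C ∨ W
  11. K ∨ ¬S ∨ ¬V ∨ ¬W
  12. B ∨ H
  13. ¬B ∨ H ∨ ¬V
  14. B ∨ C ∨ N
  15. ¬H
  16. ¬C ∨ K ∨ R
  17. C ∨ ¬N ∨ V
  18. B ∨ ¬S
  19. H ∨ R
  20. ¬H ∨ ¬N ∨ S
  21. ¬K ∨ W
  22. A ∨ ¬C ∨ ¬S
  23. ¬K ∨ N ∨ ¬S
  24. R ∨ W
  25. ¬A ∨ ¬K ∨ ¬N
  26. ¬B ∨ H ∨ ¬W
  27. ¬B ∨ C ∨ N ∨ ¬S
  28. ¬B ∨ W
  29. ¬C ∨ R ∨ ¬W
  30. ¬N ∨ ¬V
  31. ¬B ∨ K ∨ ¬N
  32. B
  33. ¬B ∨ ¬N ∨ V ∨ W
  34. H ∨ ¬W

Case H = True:
  Clause (¬H) is falsified — contradiction.
Case H = False:
  (H ∨ V) forces V = True.
  (B ∨ H) forces B = True.
  Clause (¬B ∨ H ∨ ¬V) is falsified — contradiction.
Both cases fail, so the formula is unsatisfiable.

No satisfying assignment exists.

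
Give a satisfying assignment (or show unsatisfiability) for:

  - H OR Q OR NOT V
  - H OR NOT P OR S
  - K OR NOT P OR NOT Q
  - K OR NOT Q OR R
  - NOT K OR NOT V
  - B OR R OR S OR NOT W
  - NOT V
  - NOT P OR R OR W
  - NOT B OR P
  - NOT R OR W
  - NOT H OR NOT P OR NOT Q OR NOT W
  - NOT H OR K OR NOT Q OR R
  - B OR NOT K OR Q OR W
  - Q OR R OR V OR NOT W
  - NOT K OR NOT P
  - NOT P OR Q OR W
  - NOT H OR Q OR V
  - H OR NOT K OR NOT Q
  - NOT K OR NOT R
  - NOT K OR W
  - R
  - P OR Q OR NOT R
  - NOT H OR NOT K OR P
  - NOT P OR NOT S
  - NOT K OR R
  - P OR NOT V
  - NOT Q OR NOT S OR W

V = False; R = True; S = True; P = False; H = False; W = True; K = False; Q = True; B = False

Unit clause (NOT V) forces V = False.
Unit clause (R) forces R = True.
In (NOT R OR W) only W is left, so W = True.
In (NOT K OR NOT R) only NOT K is left, so K = False.
Set S = True.
  then (NOT P OR NOT S) forces P = False.
  then (NOT B OR P) forces B = False.
  then (P OR Q OR NOT R) forces Q = True.
Set H = False.
All clauses satisfied.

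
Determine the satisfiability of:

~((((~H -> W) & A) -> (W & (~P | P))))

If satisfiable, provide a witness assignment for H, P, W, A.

H = True; P = False; W = False; A = True

  ~((((~H -> W) & A) -> (W & (~P | P)))) = True
    ((~H -> W) & A) -> (W & (~P | P)) = False
      (~H -> W) & A = True
        ~H -> W = True
          ~H = False
      W & (~P | P) = False
        ~P | P = True
          ~P = True
The formula evaluates to True.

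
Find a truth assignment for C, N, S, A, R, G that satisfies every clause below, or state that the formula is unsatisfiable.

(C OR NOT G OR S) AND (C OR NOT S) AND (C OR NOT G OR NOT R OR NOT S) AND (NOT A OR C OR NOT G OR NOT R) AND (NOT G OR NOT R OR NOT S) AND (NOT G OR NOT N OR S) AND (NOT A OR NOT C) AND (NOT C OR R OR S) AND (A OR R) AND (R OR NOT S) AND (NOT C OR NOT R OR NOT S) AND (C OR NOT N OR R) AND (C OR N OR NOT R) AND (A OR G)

Set C = True.
  then (NOT A OR NOT C) forces A = False.
  then (A OR R) forces R = True.
  then (NOT C OR NOT R OR NOT S) forces S = False.
  then (A OR G) forces G = True.
  then (NOT G OR NOT N OR S) forces N = False.
All clauses satisfied.

C=T, N=F, S=F, A=F, R=T, G=T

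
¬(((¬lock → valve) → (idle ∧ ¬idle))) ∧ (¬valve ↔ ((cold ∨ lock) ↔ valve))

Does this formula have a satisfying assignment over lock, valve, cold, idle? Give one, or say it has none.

lock=F; valve=T; cold=F; idle=F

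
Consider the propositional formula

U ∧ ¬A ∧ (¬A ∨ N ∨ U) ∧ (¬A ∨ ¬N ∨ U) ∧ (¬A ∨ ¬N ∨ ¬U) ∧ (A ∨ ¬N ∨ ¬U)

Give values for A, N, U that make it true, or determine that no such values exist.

A=F, N=F, U=T

Unit clause (U) forces U = True.
Unit clause (¬A) forces A = False.
In (A ∨ ¬N ∨ ¬U) only ¬N is left, so N = False.
Check each clause:
  (U): U holds.
  (¬A): ¬A holds.
  (¬A ∨ N ∨ U): ¬A holds.
  (¬A ∨ ¬N ∨ U): ¬A holds.
  (¬A ∨ ¬N ∨ ¬U): ¬A holds.
  (A ∨ ¬N ∨ ¬U): ¬N holds.
All clauses satisfied.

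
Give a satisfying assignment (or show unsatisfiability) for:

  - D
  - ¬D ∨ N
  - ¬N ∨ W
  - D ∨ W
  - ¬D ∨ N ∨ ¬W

D=T, N=T, W=T

Unit clause (D) forces D = True.
In (¬D ∨ N) only N is left, so N = True.
In (¬N ∨ W) only W is left, so W = True.
Check each clause:
  (D): D holds.
  (¬D ∨ N): N holds.
  (¬N ∨ W): W holds.
  (D ∨ W): D holds.
  (¬D ∨ N ∨ ¬W): N holds.
All clauses satisfied.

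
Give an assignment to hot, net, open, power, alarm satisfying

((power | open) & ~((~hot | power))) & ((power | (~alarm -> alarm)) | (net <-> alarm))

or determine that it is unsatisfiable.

hot = True, net = True, open = True, power = False, alarm = True

  (power | open) & ~((~hot | power)) = True
    power | open = True
    ~((~hot | power)) = True
      ~hot | power = False
        ~hot = False
  (power | (~alarm -> alarm)) | (net <-> alarm) = True
    power | (~alarm -> alarm) = True
      ~alarm -> alarm = True
        ~alarm = False
    net <-> alarm = True
Both conjuncts True, so the formula holds.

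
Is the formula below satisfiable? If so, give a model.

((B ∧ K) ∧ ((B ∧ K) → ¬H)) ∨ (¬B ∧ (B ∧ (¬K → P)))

P = False; H = False; B = True; K = True

  ((B ∧ K) ∧ ((B ∧ K) → ¬H)) ∨ (¬B ∧ (B ∧ (¬K → P))) = True
    (B ∧ K) ∧ ((B ∧ K) → ¬H) = True
      B ∧ K = True
      (B ∧ K) → ¬H = True
        B ∧ K = True
        ¬H = True
    ¬B ∧ (B ∧ (¬K → P)) = False
      ¬B = False
      B ∧ (¬K → P) = True
        ¬K → P = True
          ¬K = False
The formula evaluates to True.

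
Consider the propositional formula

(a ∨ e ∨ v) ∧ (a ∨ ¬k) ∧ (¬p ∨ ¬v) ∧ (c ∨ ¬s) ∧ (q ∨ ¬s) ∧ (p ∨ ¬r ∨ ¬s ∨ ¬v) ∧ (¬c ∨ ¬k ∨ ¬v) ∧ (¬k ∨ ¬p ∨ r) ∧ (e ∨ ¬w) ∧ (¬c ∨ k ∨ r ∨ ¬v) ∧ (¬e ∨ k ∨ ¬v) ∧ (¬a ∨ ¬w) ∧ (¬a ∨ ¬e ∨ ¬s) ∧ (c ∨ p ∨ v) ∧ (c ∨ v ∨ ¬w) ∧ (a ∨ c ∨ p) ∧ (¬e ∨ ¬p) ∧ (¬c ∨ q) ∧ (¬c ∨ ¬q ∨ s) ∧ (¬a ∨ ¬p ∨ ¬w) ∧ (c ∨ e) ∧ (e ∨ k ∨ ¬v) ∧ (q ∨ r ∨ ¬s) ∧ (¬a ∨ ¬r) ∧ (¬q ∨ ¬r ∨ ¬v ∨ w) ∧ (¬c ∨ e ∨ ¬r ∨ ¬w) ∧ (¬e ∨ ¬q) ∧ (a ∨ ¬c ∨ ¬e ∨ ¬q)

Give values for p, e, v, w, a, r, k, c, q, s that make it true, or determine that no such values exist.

p=F, e=T, v=T, w=F, a=T, r=F, k=T, c=F, q=F, s=F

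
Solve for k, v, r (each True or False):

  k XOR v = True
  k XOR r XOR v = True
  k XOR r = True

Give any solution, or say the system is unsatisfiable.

k: True, v: False, r: False

k XOR v = T XOR F = True ✓
k XOR r XOR v = T XOR F XOR F = True ✓
k XOR r = T XOR F = True ✓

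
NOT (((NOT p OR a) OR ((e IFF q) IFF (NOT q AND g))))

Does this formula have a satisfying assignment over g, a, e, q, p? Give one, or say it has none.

g=T, a=F, e=T, q=F, p=T

  NOT (((NOT p OR a) OR ((e IFF q) IFF (NOT q AND g)))) = True
    (NOT p OR a) OR ((e IFF q) IFF (NOT q AND g)) = False
      NOT p OR a = False
        NOT p = False
      (e IFF q) IFF (NOT q AND g) = False
        e IFF q = False
        NOT q AND g = True
          NOT q = True
The formula evaluates to True.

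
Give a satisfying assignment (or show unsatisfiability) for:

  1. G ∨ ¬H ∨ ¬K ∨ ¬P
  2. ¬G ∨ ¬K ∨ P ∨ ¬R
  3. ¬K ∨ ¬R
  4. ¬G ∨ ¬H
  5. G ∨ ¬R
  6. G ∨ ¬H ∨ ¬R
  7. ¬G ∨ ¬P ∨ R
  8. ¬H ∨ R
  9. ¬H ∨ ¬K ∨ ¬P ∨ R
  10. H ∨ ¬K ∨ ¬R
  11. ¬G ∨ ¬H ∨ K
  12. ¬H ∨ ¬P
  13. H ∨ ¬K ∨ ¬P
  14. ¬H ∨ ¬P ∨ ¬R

K: False, P: True, G: True, R: True, H: False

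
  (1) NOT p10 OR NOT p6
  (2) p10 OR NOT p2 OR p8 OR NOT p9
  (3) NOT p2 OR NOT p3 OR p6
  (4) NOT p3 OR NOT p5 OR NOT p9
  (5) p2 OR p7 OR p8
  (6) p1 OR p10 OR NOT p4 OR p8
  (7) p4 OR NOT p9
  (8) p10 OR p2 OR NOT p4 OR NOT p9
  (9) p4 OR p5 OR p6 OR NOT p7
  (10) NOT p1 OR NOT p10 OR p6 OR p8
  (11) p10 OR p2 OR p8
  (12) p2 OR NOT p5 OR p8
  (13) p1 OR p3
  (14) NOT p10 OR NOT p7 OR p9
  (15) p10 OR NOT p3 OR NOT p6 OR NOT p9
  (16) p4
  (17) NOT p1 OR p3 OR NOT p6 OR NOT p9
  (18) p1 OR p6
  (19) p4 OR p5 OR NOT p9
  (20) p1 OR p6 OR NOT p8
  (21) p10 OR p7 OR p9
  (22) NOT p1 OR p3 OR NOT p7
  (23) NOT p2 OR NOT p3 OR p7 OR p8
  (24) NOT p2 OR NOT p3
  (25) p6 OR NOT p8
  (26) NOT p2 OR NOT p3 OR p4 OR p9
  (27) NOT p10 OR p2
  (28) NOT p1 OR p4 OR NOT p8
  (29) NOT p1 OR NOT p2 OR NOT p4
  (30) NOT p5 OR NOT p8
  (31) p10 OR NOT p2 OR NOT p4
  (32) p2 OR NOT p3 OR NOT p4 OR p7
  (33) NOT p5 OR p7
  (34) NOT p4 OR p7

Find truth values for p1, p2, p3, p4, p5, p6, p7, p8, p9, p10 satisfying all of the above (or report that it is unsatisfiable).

p1 = True, p2 = False, p3 = True, p4 = True, p5 = False, p6 = True, p7 = True, p8 = True, p9 = False, p10 = False

Unit clause (p4) forces p4 = True.
In (NOT p4 OR p7) only p7 is left, so p7 = True.
Set p1 = True.
  then (NOT p1 OR p3 OR NOT p7) forces p3 = True.
  then (NOT p2 OR NOT p3) forces p2 = False.
  then (NOT p10 OR p2) forces p10 = False.
  then (p10 OR p2 OR NOT p4 OR NOT p9) forces p9 = False.
  then (p10 OR p2 OR p8) forces p8 = True.
  then (p6 OR NOT p8) forces p6 = True.
  then (NOT p5 OR NOT p8) forces p5 = False.
All clauses satisfied.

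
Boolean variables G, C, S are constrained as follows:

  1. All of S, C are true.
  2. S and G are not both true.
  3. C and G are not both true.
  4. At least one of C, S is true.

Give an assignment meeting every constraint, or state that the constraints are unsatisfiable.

G: False, C: True, S: True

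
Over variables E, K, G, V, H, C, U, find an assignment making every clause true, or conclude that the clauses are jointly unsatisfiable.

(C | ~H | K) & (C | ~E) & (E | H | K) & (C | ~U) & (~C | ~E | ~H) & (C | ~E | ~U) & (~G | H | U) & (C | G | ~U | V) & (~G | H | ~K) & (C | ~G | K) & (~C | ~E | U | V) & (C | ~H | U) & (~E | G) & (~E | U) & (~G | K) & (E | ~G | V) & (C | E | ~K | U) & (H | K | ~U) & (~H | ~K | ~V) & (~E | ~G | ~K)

E = False, K = False, G = False, V = True, H = True, C = True, U = False

Set E = False.
Set K = False.
  then (E | H | K) forces H = True.
  then (~G | K) forces G = False.
  then (C | ~H | K) forces C = True.
Set V = True.
Set U = False.
All clauses satisfied.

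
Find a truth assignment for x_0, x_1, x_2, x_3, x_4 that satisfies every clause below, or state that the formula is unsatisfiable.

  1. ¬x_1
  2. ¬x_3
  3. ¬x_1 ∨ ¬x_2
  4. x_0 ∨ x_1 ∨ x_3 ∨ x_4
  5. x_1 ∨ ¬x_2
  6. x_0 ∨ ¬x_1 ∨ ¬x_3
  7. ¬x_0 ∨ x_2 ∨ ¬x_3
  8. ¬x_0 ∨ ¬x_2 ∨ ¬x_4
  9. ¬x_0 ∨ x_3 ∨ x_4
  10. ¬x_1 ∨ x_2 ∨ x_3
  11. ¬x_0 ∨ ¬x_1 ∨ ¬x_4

x_0 = True, x_1 = False, x_2 = False, x_3 = False, x_4 = True

Unit clause (¬x_1) forces x_1 = False.
Unit clause (¬x_3) forces x_3 = False.
In (x_1 ∨ ¬x_2) only ¬x_2 is left, so x_2 = False.
Set x_0 = True.
  then (¬x_0 ∨ x_3 ∨ x_4) forces x_4 = True.
All clauses satisfied.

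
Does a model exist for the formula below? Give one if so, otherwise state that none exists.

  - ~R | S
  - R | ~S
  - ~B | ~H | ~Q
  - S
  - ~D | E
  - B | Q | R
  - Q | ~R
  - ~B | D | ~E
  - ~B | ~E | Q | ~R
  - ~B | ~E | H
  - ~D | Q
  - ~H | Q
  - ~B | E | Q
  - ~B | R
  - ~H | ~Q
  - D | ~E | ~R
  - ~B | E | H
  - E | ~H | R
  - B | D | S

Q=T; D=F; B=F; R=T; H=F; S=T; E=F

Unit clause (S) forces S = True.
In (R | ~S) only R is left, so R = True.
In (Q | ~R) only Q is left, so Q = True.
In (~H | ~Q) only ~H is left, so H = False.
Set D = False.
  then (D | ~E | ~R) forces E = False.
  then (~B | E | H) forces B = False.
All clauses satisfied.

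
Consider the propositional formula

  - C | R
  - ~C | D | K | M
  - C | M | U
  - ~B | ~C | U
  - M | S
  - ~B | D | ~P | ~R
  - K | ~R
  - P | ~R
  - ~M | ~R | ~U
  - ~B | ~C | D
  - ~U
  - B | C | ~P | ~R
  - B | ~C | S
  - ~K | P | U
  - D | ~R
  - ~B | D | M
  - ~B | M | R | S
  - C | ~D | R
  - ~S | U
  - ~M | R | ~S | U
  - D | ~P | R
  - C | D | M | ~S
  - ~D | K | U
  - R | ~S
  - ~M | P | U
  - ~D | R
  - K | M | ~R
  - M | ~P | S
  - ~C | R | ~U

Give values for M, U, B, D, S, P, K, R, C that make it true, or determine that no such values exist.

Unit clause (~U) forces U = False.
In (~S | U) only ~S is left, so S = False.
In (M | S) only M is left, so M = True.
In (~M | P | U) only P is left, so P = True.
Try B = False:
  (B | ~C | S) forces C = False.
  (C | R) forces R = True.
  clause (B | C | ~P | ~R) is falsified — backtrack.
So B = True.
  then (~B | ~C | U) forces C = False.
  then (C | R) forces R = True.
  then (~B | D | ~P | ~R) forces D = True.
  then (K | ~R) forces K = True.
All clauses satisfied.

M=T, U=F, B=T, D=T, S=F, P=T, K=T, R=T, C=F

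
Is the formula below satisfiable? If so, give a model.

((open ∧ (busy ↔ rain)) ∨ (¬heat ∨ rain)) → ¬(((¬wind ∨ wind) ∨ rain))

open=F; rain=F; busy=T; wind=F; heat=T

  ((open ∧ (busy ↔ rain)) ∨ (¬heat ∨ rain)) → ¬(((¬wind ∨ wind) ∨ rain)) = True
    (open ∧ (busy ↔ rain)) ∨ (¬heat ∨ rain) = False
      open ∧ (busy ↔ rain) = False
        busy ↔ rain = False
      ¬heat ∨ rain = False
        ¬heat = False
    ¬(((¬wind ∨ wind) ∨ rain)) = False
      (¬wind ∨ wind) ∨ rain = True
        ¬wind ∨ wind = True
          ¬wind = True
The formula evaluates to True.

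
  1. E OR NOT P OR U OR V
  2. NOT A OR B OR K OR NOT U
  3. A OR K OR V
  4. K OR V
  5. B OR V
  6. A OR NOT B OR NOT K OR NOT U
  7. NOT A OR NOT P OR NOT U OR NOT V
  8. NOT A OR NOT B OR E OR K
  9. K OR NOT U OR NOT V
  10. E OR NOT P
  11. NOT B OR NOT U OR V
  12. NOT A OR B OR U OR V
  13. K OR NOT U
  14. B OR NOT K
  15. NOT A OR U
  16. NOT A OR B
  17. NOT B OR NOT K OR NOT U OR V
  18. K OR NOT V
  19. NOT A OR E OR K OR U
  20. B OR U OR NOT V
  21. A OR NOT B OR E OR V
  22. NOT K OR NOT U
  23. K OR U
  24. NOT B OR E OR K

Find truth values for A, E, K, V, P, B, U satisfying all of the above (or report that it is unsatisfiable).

Try A = True:
  (NOT A OR U) forces U = True.
  (K OR NOT U) forces K = True.
  clause (NOT K OR NOT U) is falsified — backtrack.
So A = False.
Set E = True.
Set K = True.
  then (B OR NOT K) forces B = True.
  then (NOT K OR NOT U) forces U = False.
Set V = False.
Set P = False.
All clauses satisfied.

A = False, E = True, K = True, V = False, P = False, B = True, U = False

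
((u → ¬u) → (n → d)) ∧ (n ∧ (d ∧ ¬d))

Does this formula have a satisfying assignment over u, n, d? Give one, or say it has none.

Case d = True: the conjunct ¬d is False.
Case d = False: the conjunct d is False.
Both cases fail — unsatisfiable.

The formula is unsatisfiable.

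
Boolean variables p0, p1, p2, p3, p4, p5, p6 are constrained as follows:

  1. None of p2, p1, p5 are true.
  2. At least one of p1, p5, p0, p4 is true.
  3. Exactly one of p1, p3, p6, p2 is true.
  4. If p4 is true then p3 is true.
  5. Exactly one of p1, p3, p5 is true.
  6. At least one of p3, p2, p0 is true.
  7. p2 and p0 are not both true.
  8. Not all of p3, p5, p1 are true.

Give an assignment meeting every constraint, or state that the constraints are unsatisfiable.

p0=T, p1=F, p2=F, p3=T, p4=T, p5=F, p6=F

  (1) {p2, p1, p5}: 0 true — none ✓
  (2) {p1, p5, p0, p4}: 2 true — at least one ✓
  (3) {p1, p3, p6, p2}: 1 true — exactly one ✓
  (4) p4=T ⇒ p3: T ✓
  (5) {p1, p3, p5}: 1 true — exactly one ✓
  (6) {p3, p2, p0}: 2 true — at least one ✓
  (7) p2=F, p0=T — not both ✓
  (8) {p3, p5, p1}: 1/3 true — not all ✓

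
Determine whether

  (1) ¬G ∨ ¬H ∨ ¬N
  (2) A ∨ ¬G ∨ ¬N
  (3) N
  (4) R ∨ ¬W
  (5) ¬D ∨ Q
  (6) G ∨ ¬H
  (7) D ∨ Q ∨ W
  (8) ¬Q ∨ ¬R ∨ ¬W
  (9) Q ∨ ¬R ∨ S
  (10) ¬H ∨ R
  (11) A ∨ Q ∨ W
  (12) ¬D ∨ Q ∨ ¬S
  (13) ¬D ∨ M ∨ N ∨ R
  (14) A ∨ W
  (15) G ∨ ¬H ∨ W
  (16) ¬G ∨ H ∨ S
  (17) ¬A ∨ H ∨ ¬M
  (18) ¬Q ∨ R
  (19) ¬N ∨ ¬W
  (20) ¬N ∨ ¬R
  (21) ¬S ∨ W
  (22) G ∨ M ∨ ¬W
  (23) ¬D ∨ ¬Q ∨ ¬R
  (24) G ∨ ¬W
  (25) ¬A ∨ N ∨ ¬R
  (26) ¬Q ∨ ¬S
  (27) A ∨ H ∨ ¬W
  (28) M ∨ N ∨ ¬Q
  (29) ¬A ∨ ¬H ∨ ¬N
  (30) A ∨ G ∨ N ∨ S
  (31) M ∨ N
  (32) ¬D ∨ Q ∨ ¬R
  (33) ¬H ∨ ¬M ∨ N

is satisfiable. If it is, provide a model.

Case Q = True:
  (N) forces N = True.
  (¬Q ∨ R) forces R = True.
  Clause (¬N ∨ ¬R) is falsified — contradiction.
Case Q = False:
  (N) forces N = True.
  (¬D ∨ Q) forces D = False.
  (D ∨ Q ∨ W) forces W = True.
  Clause (¬N ∨ ¬W) is falsified — contradiction.
Both cases fail, so the formula is unsatisfiable.

Unsatisfiable — no assignment works.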